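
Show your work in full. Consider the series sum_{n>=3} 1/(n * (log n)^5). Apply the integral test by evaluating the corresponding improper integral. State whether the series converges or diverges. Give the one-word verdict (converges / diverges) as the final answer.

Let f(x) = 1/(x*log(x)^5). Then f is positive, continuous, and decreasing on [3, infinity), so the integral test applies.
Compute the improper integral int_{3}^infinity f(x) dx:
  antiderivative F(x) = -1/(4*log(x)^4).
  F(x) -> 0 as x -> infinity.  int = 0 - F(3) = 1/(4*log(3)^4) < infinity. By the integral test, the series converges.

converges


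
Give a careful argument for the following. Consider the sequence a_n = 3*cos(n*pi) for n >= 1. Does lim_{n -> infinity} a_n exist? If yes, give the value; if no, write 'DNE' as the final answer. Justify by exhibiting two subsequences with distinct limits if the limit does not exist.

Examine the behaviour of a_n along subsequences.
cos(n*pi) = (-1)^n, so a_n = 3*(-1)^n. a_{2k} = 3 -> 3. a_{2k+1} = -3 -> -3.
Since these two subsequential limits are 3 and -3, distinct, the full sequence cannot converge (a convergent sequence has all subsequences tending to the same limit). So lim a_n does not exist.

DNE


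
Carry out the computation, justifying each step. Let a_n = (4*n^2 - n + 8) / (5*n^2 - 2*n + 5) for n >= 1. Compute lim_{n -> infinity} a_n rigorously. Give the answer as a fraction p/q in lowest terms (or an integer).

Divide numerator and denominator by n^2, the highest power:
numerator / n^2 = 4 - 1/n + 8/n^2
denominator / n^2 = 5 - 2/n + 5/n^2
As n -> infinity, all terms of the form c/n^k (k >= 1) tend to 0.
So numerator / n^2 -> 4 and denominator / n^2 -> 5.
Therefore lim a_n = 4/5.

4/5


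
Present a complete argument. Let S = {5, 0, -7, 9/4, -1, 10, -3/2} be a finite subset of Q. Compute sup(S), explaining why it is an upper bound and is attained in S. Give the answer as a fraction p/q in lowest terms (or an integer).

S is finite, so sup(S) = max(S).
Sorted decreasing:
10, 5, 9/4, 0, -1, -3/2, -7
The extremum is 10.
For every x in S, x <= 10. And 10 is in S, so it is attained.
Therefore sup(S) = 10.

10


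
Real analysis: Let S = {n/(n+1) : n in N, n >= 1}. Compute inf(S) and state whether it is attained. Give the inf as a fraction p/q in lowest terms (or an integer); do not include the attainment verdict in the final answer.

Analysis:
- Values: 1/2, 2/3, 3/4, 4/5, ... strictly increasing.
- Minimum is 1/2 (n=1); inf = 1/2 (attained).
- n/(n+1) = 1 - 1/(n+1) -> 1 from below as n -> infinity, and never equals 1.
- So sup = 1 (not attained).
Conclusion: inf(S) = 1/2, attained in S.

1/2


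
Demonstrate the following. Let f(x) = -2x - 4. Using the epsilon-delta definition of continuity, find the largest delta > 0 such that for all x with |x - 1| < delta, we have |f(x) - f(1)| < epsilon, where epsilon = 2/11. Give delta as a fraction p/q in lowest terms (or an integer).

We compute f(1) = -2*(1) - 4 = -6.
|f(x) - f(1)| = |-2x - 4 - (-6)| = |-2(x - 1)| = 2|x - 1|.
We need 2|x - 1| < 2/11, i.e. |x - 1| < 2/11 / 2 = 1/11.
So any delta <= 1/11 works. Conversely, if delta > 1/11, then x = 1 + 1/11 satisfies |x - 1| = 1/11 < delta but |f(x) - f(1)| = 2 * 1/11 = 2/11, which is not < 2/11; so no larger delta works.
Hence the largest such delta is 1/11.

1/11


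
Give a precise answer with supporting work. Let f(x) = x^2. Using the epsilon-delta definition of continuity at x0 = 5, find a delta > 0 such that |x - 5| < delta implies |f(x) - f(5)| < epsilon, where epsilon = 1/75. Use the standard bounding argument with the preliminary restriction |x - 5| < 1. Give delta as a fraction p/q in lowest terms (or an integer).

Factor: |x^2 - (5)^2| = |x - 5| * |x + 5|.
Impose |x - 5| < 1 first. Then |x + 5| = |(x - 5) + 2*(5)| <= |x - 5| + 2*|5| < 1 + 10 = 11.
So |x^2 - (5)^2| < delta * 11.
We need delta * 11 <= 1/75, i.e. delta <= 1/75/11 = 1/825.
Since 1/825 < 1, this is tighter than 1; take delta = 1/825.
So delta = 1/825 works.

1/825


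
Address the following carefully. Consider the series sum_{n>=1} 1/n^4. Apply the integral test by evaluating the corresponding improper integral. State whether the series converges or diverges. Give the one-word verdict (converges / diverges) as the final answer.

Let f(x) = x^(-4). Then f is positive, continuous, and decreasing on [1, infinity), so the integral test applies.
Compute the improper integral int_{1}^infinity f(x) dx:
  antiderivative F(x) = -1/(3*x^3).
  As x -> infinity, F(x) -> 0 (since p = 4 > 1).
  So int = F(infinity) - F(1) = 0 - (-1/3) = 1/3.
  Finite, so by the integral test, the series converges.

converges


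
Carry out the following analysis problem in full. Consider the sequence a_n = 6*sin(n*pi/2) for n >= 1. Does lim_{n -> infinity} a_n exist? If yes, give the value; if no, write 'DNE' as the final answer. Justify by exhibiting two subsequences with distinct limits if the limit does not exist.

Examine the behaviour of a_n along subsequences.
a_{4k+1} = 6*sin(pi/2 + 2k*pi) = 6 -> 6. a_{4k+3} = 6*sin(3pi/2 + 2k*pi) = -6 -> -6.
Since these two subsequential limits are 6 and -6, distinct, the full sequence cannot converge (a convergent sequence has all subsequences tending to the same limit). So lim a_n does not exist.

DNE


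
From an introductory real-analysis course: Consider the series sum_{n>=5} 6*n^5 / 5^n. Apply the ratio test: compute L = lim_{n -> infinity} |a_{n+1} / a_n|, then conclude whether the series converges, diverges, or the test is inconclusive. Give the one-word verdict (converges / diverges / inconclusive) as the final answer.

Let a_n denote the general term. Form the ratio a_{n+1}/a_n and simplify:
a_{n+1}/a_n = (n + 1)^5/(5*n^5)
Take the limit as n -> infinity: L = 1/5.
Since L = 1/5 < 1, the ratio test implies the series converges.

converges


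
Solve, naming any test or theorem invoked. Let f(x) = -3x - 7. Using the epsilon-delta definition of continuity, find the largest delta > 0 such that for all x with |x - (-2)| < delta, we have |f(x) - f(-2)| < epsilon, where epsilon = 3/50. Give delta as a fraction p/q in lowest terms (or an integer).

We compute f(-2) = -3*(-2) - 7 = -1.
|f(x) - f(-2)| = |-3x - 7 - (-1)| = |-3(x - (-2))| = 3|x - (-2)|.
We need 3|x - (-2)| < 3/50, i.e. |x - (-2)| < 3/50 / 3 = 1/50.
So any delta <= 1/50 works. Conversely, if delta > 1/50, then x = -2 + 1/50 satisfies |x - (-2)| = 1/50 < delta but |f(x) - f(-2)| = 3 * 1/50 = 3/50, which is not < 3/50; so no larger delta works.
Hence the largest such delta is 1/50.

1/50


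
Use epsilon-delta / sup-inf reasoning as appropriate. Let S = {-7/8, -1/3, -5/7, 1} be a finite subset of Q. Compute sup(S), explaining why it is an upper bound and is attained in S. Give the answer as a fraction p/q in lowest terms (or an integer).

S is finite, so sup(S) = max(S).
Sorted decreasing:
1, -1/3, -5/7, -7/8
The extremum is 1.
For every x in S, x <= 1. And 1 is in S, so it is attained.
Therefore sup(S) = 1.

1


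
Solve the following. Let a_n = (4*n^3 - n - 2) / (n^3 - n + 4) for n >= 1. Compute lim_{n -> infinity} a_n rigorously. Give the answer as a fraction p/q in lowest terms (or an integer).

Divide numerator and denominator by n^3, the highest power:
numerator / n^3 = 4 - 1/n^2 - 2/n^3
denominator / n^3 = 1 - 1/n^2 + 4/n^3
As n -> infinity, all terms of the form c/n^k (k >= 1) tend to 0.
So numerator / n^3 -> 4 and denominator / n^3 -> 1.
Therefore lim a_n = 4.

4


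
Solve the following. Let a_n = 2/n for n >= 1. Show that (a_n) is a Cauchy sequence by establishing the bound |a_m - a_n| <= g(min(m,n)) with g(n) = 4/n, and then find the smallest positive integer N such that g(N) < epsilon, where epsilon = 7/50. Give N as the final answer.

For any m, n >= 1, by the triangle inequality:
|a_m - a_n| = |2/m - 2/n| <= 2*1/m + 2*1/n <= 4/min(m,n).
So g(n) = 4/n bounds the Cauchy difference. Since g(n) -> 0, (a_n) is Cauchy.
Now solve g(N) < 7/50: 4/N < 7/50 <=> N > 4 / (7/50) = 200/7.
The smallest integer strictly greater than 200/7 is N = 29.
Check: g(29) = 4/29 = 4/29 < 7/50; g(28) = 1/7 >= 7/50. So N = 29.

29


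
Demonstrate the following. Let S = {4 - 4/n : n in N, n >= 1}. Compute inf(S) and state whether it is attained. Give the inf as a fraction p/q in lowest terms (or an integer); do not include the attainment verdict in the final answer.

Analysis:
- Values: 0, 2, 8/3, 3, ... strictly increasing.
- Minimum is 0 (n=1); inf = 0 (attained).
- 4 - 4/n -> 4 from below; sup = 4, not attained.
Conclusion: inf(S) = 0, attained in S.

0


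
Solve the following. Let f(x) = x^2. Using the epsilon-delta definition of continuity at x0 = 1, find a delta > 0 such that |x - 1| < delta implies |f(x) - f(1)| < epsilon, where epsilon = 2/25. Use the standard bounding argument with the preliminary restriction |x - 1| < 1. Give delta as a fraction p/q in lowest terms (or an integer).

Factor: |x^2 - (1)^2| = |x - 1| * |x + 1|.
Impose |x - 1| < 1 first. Then |x + 1| = |(x - 1) + 2*(1)| <= |x - 1| + 2*|1| < 1 + 2 = 3.
So |x^2 - (1)^2| < delta * 3.
We need delta * 3 <= 2/25, i.e. delta <= 2/25/3 = 2/75.
Since 2/75 < 1, this is tighter than 1; take delta = 2/75.
So delta = 2/75 works.

2/75


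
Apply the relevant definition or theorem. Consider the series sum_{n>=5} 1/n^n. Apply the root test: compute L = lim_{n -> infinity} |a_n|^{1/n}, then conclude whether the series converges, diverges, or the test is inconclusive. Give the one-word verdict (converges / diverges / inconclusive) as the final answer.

Let a_n denote the general term. Form |a_n|^(1/n) and simplify:
|a_n|^(1/n) = 1/n
Take the limit as n -> infinity: L = 0.
Since L = 0 < 1, the root test implies convergence.

converges


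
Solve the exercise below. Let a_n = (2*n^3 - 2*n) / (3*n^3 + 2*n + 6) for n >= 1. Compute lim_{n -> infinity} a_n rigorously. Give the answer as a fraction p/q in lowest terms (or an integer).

Divide numerator and denominator by n^3, the highest power:
numerator / n^3 = 2 - 2/n^2
denominator / n^3 = 3 + 2/n^2 + 6/n^3
As n -> infinity, all terms of the form c/n^k (k >= 1) tend to 0.
So numerator / n^3 -> 2 and denominator / n^3 -> 3.
Therefore lim a_n = 2/3.

2/3


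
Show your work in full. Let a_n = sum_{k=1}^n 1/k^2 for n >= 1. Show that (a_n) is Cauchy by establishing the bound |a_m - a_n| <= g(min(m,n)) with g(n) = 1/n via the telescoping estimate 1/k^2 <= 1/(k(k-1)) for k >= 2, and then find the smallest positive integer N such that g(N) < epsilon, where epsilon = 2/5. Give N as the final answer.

For m > n >= 1: |a_m - a_n| = sum_{k=n+1}^m 1/k^2.
Use 1/k^2 <= 1/(k(k-1)) = 1/(k-1) - 1/k for k >= 2:
sum_{k=n+1}^m 1/k^2 <= sum_{k=n+1}^m (1/(k-1) - 1/k) = 1/n - 1/m <= 1/n.
By symmetry the same bound holds with n,m swapped, so |a_m - a_n| <= 1/min(m,n) = g(min(m,n)). Since g(n) -> 0, (a_n) is Cauchy.
Now solve g(N) < 2/5: 1/N < 2/5 <=> N > 1/(2/5) = 5/2.
The smallest integer strictly greater than 5/2 is N = 3.
Check: g(3) = 1/3 < 2/5; g(2) = 1/2 >= 2/5. So N = 3.

3


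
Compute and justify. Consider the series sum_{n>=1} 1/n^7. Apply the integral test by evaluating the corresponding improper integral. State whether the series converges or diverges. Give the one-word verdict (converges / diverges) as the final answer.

Let f(x) = x^(-7). Then f is positive, continuous, and decreasing on [1, infinity), so the integral test applies.
Compute the improper integral int_{1}^infinity f(x) dx:
  antiderivative F(x) = -1/(6*x^6).
  As x -> infinity, F(x) -> 0 (since p = 7 > 1).
  So int = F(infinity) - F(1) = 0 - (-1/6) = 1/6.
  Finite, so by the integral test, the series converges.

converges


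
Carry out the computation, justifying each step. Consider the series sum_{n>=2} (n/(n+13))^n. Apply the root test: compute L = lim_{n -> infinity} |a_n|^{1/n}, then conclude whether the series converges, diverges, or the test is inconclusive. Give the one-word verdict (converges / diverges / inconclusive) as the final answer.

Let a_n denote the general term. Form |a_n|^(1/n) and simplify:
|a_n|^(1/n) = n/(n + 13)
Take the limit as n -> infinity: L = 1.
Since L = 1, the root test is inconclusive. (In fact a_n = (n/(n+13))^n -> e^(-13) != 0, so the nth-term test shows divergence; but the root test itself gives no conclusion.)

inconclusive


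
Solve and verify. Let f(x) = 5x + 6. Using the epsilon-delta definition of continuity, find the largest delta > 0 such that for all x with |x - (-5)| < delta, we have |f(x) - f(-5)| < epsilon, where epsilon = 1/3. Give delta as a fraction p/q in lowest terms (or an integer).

We compute f(-5) = 5*(-5) + 6 = -19.
|f(x) - f(-5)| = |5x + 6 - (-19)| = |5(x - (-5))| = 5|x - (-5)|.
We need 5|x - (-5)| < 1/3, i.e. |x - (-5)| < 1/3 / 5 = 1/15.
So any delta <= 1/15 works. Conversely, if delta > 1/15, then x = -5 + 1/15 satisfies |x - (-5)| = 1/15 < delta but |f(x) - f(-5)| = 5 * 1/15 = 1/3, which is not < 1/3; so no larger delta works.
Hence the largest such delta is 1/15.

1/15


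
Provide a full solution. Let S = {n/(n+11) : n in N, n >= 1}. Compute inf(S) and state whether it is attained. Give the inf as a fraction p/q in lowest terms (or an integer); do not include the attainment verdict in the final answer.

Analysis:
- Values: 1/12, 2/13, 3/14, 4/15, ... strictly increasing.
- Minimum is 1/12 (n=1); inf = 1/12 (attained).
- n/(n+11) = 1 - 11/(n+11) -> 1 from below as n -> infinity, and never equals 1.
- So sup = 1 (not attained).
Conclusion: inf(S) = 1/12, attained in S.

1/12


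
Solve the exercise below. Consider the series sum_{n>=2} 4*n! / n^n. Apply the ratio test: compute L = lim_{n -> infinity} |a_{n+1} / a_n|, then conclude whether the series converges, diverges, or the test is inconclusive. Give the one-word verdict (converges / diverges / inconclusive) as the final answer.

Let a_n denote the general term. Form the ratio a_{n+1}/a_n and simplify:
a_{n+1}/a_n = (n/(n + 1))^n
Take the limit as n -> infinity: L = exp(-1).
Since L = exp(-1) < 1, the ratio test implies the series converges.

converges


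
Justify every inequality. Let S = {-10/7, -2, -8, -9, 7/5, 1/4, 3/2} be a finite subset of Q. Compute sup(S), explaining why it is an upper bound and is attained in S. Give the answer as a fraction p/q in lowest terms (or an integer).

S is finite, so sup(S) = max(S).
Sorted decreasing:
3/2, 7/5, 1/4, -10/7, -2, -8, -9
The extremum is 3/2.
For every x in S, x <= 3/2. And 3/2 is in S, so it is attained.
Therefore sup(S) = 3/2.

3/2


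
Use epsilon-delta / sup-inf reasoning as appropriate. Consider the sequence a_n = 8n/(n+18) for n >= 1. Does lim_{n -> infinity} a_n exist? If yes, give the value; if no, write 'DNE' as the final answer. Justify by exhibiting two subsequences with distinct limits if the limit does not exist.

Examine the behaviour of a_n along subsequences.
Even-n subsequence a_{2k} = 8(2k)/(2k+18) -> 8. Odd-n subsequence a_{2k+1} = 8(2k+1)/(2k+19) -> 8. Both tend to 8, which suggests the limit is 8; verify directly.
|a_n - 8| = |8n - 8(n+18)| / (n+18) = 144/(n+18) < 144/n for every n >= 1.
Given epsilon > 0, choose a positive integer N > 144/epsilon. Then for all n >= N, |a_n - 8| < 144/n <= 144/N < epsilon.
So by the definition of the limit, lim a_n exists and equals 8.

8


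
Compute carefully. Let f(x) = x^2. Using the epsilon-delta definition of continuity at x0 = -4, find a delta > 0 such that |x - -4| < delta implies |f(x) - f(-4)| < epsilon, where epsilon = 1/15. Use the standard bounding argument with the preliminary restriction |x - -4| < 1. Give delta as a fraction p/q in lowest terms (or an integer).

Factor: |x^2 - (-4)^2| = |x - -4| * |x + -4|.
Impose |x - -4| < 1 first. Then |x + -4| = |(x - -4) + 2*(-4)| <= |x - -4| + 2*|-4| < 1 + 8 = 9.
So |x^2 - (-4)^2| < delta * 9.
We need delta * 9 <= 1/15, i.e. delta <= 1/15/9 = 1/135.
Since 1/135 < 1, this is tighter than 1; take delta = 1/135.
So delta = 1/135 works.

1/135


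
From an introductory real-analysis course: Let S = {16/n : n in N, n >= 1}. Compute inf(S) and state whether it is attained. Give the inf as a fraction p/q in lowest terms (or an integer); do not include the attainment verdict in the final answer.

Analysis:
- Values: 16, 8, 16/3, 4, ... strictly decreasing.
- The maximum is 16 (n=1); sup = 16 (attained).
- The set is bounded below by 0; 16/n -> 0 so 0 is the greatest lower bound.
- 0 is not in the set, so inf = 0 is not attained.
Conclusion: inf(S) = 0, not attained in S.

0


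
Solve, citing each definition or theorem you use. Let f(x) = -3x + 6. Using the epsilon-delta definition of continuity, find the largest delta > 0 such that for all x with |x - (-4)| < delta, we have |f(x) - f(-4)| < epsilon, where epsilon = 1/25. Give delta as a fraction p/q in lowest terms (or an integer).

We compute f(-4) = -3*(-4) + 6 = 18.
|f(x) - f(-4)| = |-3x + 6 - (18)| = |-3(x - (-4))| = 3|x - (-4)|.
We need 3|x - (-4)| < 1/25, i.e. |x - (-4)| < 1/25 / 3 = 1/75.
So any delta <= 1/75 works. Conversely, if delta > 1/75, then x = -4 + 1/75 satisfies |x - (-4)| = 1/75 < delta but |f(x) - f(-4)| = 3 * 1/75 = 1/25, which is not < 1/25; so no larger delta works.
Hence the largest such delta is 1/75.

1/75


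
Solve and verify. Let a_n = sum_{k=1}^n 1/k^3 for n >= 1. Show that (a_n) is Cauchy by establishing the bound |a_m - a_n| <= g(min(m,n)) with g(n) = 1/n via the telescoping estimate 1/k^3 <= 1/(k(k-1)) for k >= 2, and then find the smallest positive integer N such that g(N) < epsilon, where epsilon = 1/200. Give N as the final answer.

For m > n >= 1: |a_m - a_n| = sum_{k=n+1}^m 1/k^3.
Use 1/k^3 <= 1/(k(k-1)) = 1/(k-1) - 1/k for k >= 2 (which holds since k^3 >= k^2 >= k(k-1) for k >= 2):
sum_{k=n+1}^m 1/k^3 <= sum_{k=n+1}^m (1/(k-1) - 1/k) = 1/n - 1/m <= 1/n.
By symmetry the same bound holds with n,m swapped, so |a_m - a_n| <= 1/min(m,n) = g(min(m,n)). Since g(n) -> 0, (a_n) is Cauchy.
Now solve g(N) < 1/200: 1/N < 1/200 <=> N > 1/(1/200) = 200.
The smallest integer strictly greater than 200 is N = 201.
Check: g(201) = 1/201 < 1/200; g(200) = 1/200 >= 1/200. So N = 201.

201


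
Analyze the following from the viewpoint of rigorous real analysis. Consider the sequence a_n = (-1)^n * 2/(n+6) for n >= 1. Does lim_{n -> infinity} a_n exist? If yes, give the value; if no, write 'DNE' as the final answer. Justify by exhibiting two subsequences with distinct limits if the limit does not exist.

Examine the behaviour of a_n along subsequences.
Even-n subsequence a_{2k} = 2/(2k+6) -> 0. Odd-n subsequence a_{2k+1} = -2/(2k+7) -> 0. Both tend to 0, which suggests the limit is 0; verify directly.
|a_n - 0| = 2/(n+6) < 2/n for every n >= 1.
Given epsilon > 0, choose a positive integer N > 2/epsilon. Then for all n >= N, |a_n| < 2/n <= 2/N < epsilon.
So by the definition of the limit, lim a_n exists and equals 0.

0


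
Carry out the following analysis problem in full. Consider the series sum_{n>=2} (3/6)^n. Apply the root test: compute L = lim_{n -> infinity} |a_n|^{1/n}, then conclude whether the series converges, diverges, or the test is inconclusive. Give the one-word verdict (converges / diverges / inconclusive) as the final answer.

Let a_n denote the general term. Form |a_n|^(1/n) and simplify:
|a_n|^(1/n) = 1/2
Take the limit as n -> infinity: L = 1/2.
Since L = 1/2 < 1, the root test implies convergence.

converges


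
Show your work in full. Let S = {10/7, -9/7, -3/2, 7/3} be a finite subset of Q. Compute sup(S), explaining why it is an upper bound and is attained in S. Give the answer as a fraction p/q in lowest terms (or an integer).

S is finite, so sup(S) = max(S).
Sorted decreasing:
7/3, 10/7, -9/7, -3/2
The extremum is 7/3.
For every x in S, x <= 7/3. And 7/3 is in S, so it is attained.
Therefore sup(S) = 7/3.

7/3


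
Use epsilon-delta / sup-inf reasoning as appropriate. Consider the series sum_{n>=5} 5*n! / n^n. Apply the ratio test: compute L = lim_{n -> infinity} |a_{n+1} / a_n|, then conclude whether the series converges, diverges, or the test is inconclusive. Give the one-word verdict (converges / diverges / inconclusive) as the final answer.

Let a_n denote the general term. Form the ratio a_{n+1}/a_n and simplify:
a_{n+1}/a_n = (n/(n + 1))^n
Take the limit as n -> infinity: L = exp(-1).
Since L = exp(-1) < 1, the ratio test implies the series converges.

converges


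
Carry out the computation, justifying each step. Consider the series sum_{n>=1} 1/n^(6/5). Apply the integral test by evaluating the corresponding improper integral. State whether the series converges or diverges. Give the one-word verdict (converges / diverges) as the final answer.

Let f(x) = x^(-6/5). Then f is positive, continuous, and decreasing on [1, infinity), so the integral test applies.
Compute the improper integral int_{1}^infinity f(x) dx:
  antiderivative F(x) = -5/x^(1/5).
  As x -> infinity, F(x) -> 0 (since p = 6/5 > 1).
  So int = F(infinity) - F(1) = 0 - (-5) = 5.
  Finite, so by the integral test, the series converges.

converges


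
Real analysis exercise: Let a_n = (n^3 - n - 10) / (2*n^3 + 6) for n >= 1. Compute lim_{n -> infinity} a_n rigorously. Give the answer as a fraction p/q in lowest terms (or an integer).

Divide numerator and denominator by n^3, the highest power:
numerator / n^3 = 1 - 1/n^2 - 10/n^3
denominator / n^3 = 2 + 6/n^3
As n -> infinity, all terms of the form c/n^k (k >= 1) tend to 0.
So numerator / n^3 -> 1 and denominator / n^3 -> 2.
Therefore lim a_n = 1/2.

1/2


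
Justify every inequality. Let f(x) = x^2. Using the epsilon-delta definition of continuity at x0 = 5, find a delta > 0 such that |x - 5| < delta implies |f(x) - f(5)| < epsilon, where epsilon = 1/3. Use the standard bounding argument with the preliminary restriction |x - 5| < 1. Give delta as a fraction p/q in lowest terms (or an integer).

Factor: |x^2 - (5)^2| = |x - 5| * |x + 5|.
Impose |x - 5| < 1 first. Then |x + 5| = |(x - 5) + 2*(5)| <= |x - 5| + 2*|5| < 1 + 10 = 11.
So |x^2 - (5)^2| < delta * 11.
We need delta * 11 <= 1/3, i.e. delta <= 1/3/11 = 1/33.
Since 1/33 < 1, this is tighter than 1; take delta = 1/33.
So delta = 1/33 works.

1/33


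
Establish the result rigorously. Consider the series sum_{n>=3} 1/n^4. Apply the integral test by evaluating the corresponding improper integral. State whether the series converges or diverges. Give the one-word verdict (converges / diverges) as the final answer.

Let f(x) = x^(-4). Then f is positive, continuous, and decreasing on [3, infinity), so the integral test applies.
Compute the improper integral int_{3}^infinity f(x) dx:
  antiderivative F(x) = -1/(3*x^3).
  As x -> infinity, F(x) -> 0 (since p = 4 > 1).
  So int = F(infinity) - F(3) = 0 - (-1/81) = 1/81.
  Finite, so by the integral test, the series converges.

converges


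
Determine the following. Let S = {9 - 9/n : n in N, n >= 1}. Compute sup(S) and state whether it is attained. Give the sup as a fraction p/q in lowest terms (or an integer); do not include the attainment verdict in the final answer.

Analysis:
- Values: 0, 9/2, 6, 27/4, ... strictly increasing.
- Minimum is 0 (n=1); inf = 0 (attained).
- 9 - 9/n -> 9 from below; sup = 9, not attained.
Conclusion: sup(S) = 9, not attained in S.

9


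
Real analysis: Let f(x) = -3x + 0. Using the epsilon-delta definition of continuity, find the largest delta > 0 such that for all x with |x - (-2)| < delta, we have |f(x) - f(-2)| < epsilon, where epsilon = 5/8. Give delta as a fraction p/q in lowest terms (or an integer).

We compute f(-2) = -3*(-2) + 0 = 6.
|f(x) - f(-2)| = |-3x + 0 - (6)| = |-3(x - (-2))| = 3|x - (-2)|.
We need 3|x - (-2)| < 5/8, i.e. |x - (-2)| < 5/8 / 3 = 5/24.
So any delta <= 5/24 works. Conversely, if delta > 5/24, then x = -2 + 5/24 satisfies |x - (-2)| = 5/24 < delta but |f(x) - f(-2)| = 3 * 5/24 = 5/8, which is not < 5/8; so no larger delta works.
Hence the largest such delta is 5/24.

5/24


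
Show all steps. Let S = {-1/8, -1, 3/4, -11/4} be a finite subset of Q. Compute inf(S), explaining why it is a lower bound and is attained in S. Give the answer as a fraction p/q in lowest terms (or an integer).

S is finite, so inf(S) = min(S).
Sorted increasing:
-11/4, -1, -1/8, 3/4
The extremum is -11/4.
For every x in S, x >= -11/4. And -11/4 is in S, so it is attained.
Therefore inf(S) = -11/4.

-11/4


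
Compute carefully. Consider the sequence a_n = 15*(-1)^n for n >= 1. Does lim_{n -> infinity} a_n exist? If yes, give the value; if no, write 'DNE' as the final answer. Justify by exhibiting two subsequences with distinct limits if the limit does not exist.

Examine the behaviour of a_n along subsequences.
Even-n subsequence a_{2k} = 15 -> 15. Odd-n subsequence a_{2k+1} = -15 -> -15.
Since these two subsequential limits are 15 and -15, distinct, the full sequence cannot converge (a convergent sequence has all subsequences tending to the same limit). So lim a_n does not exist.

DNE


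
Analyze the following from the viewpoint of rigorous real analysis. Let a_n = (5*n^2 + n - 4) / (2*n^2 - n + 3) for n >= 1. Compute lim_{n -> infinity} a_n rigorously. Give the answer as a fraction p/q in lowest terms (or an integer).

Divide numerator and denominator by n^2, the highest power:
numerator / n^2 = 5 + 1/n - 4/n^2
denominator / n^2 = 2 - 1/n + 3/n^2
As n -> infinity, all terms of the form c/n^k (k >= 1) tend to 0.
So numerator / n^2 -> 5 and denominator / n^2 -> 2.
Therefore lim a_n = 5/2.

5/2


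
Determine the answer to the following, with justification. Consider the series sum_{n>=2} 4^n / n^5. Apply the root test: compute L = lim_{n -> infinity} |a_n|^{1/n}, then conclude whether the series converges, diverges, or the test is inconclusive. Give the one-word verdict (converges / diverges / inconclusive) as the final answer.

Let a_n denote the general term. Form |a_n|^(1/n) and simplify:
|a_n|^(1/n) = 4/n^(5/n)
Take the limit as n -> infinity: L = 4.
Since L = 4 > 1, the root test implies divergence.

diverges


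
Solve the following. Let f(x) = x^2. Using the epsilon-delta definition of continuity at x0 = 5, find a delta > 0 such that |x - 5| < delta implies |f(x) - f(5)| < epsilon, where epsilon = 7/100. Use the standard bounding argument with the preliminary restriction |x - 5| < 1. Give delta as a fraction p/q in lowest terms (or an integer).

Factor: |x^2 - (5)^2| = |x - 5| * |x + 5|.
Impose |x - 5| < 1 first. Then |x + 5| = |(x - 5) + 2*(5)| <= |x - 5| + 2*|5| < 1 + 10 = 11.
So |x^2 - (5)^2| < delta * 11.
We need delta * 11 <= 7/100, i.e. delta <= 7/100/11 = 7/1100.
Since 7/1100 < 1, this is tighter than 1; take delta = 7/1100.
So delta = 7/1100 works.

7/1100


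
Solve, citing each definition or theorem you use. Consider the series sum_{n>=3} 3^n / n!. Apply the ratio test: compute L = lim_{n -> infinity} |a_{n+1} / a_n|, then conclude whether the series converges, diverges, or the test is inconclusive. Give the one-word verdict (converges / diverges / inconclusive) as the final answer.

Let a_n denote the general term. Form the ratio a_{n+1}/a_n and simplify:
a_{n+1}/a_n = 3/(n + 1)
Take the limit as n -> infinity: L = 0.
Since L = 0 < 1, the ratio test implies the series converges.

converges


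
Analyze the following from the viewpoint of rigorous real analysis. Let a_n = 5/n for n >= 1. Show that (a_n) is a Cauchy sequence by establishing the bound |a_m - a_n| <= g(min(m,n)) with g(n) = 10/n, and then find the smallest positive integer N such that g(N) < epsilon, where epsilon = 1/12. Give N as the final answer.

For any m, n >= 1, by the triangle inequality:
|a_m - a_n| = |5/m - 5/n| <= 5*1/m + 5*1/n <= 10/min(m,n).
So g(n) = 10/n bounds the Cauchy difference. Since g(n) -> 0, (a_n) is Cauchy.
Now solve g(N) < 1/12: 10/N < 1/12 <=> N > 10 / (1/12) = 120.
The smallest integer strictly greater than 120 is N = 121.
Check: g(121) = 10/121 = 10/121 < 1/12; g(120) = 1/12 >= 1/12. So N = 121.

121


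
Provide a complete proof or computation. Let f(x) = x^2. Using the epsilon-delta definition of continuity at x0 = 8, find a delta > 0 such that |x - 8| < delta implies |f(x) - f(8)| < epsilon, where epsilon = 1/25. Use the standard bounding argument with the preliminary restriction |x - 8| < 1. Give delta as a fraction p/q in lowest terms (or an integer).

Factor: |x^2 - (8)^2| = |x - 8| * |x + 8|.
Impose |x - 8| < 1 first. Then |x + 8| = |(x - 8) + 2*(8)| <= |x - 8| + 2*|8| < 1 + 16 = 17.
So |x^2 - (8)^2| < delta * 17.
We need delta * 17 <= 1/25, i.e. delta <= 1/25/17 = 1/425.
Since 1/425 < 1, this is tighter than 1; take delta = 1/425.
So delta = 1/425 works.

1/425


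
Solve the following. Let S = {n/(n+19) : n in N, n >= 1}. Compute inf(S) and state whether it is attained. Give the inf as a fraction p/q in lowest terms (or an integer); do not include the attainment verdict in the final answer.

Analysis:
- Values: 1/20, 2/21, 3/22, 4/23, ... strictly increasing.
- Minimum is 1/20 (n=1); inf = 1/20 (attained).
- n/(n+19) = 1 - 19/(n+19) -> 1 from below as n -> infinity, and never equals 1.
- So sup = 1 (not attained).
Conclusion: inf(S) = 1/20, attained in S.

1/20


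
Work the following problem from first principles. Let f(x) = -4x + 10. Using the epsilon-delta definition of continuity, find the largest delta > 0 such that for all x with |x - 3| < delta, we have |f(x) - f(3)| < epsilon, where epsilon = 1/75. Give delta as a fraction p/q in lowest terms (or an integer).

We compute f(3) = -4*(3) + 10 = -2.
|f(x) - f(3)| = |-4x + 10 - (-2)| = |-4(x - 3)| = 4|x - 3|.
We need 4|x - 3| < 1/75, i.e. |x - 3| < 1/75 / 4 = 1/300.
So any delta <= 1/300 works. Conversely, if delta > 1/300, then x = 3 + 1/300 satisfies |x - 3| = 1/300 < delta but |f(x) - f(3)| = 4 * 1/300 = 1/75, which is not < 1/75; so no larger delta works.
Hence the largest such delta is 1/300.

1/300


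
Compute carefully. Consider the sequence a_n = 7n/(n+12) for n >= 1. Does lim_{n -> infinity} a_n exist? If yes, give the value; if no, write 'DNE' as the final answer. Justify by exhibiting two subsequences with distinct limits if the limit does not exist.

Examine the behaviour of a_n along subsequences.
Even-n subsequence a_{2k} = 7(2k)/(2k+12) -> 7. Odd-n subsequence a_{2k+1} = 7(2k+1)/(2k+13) -> 7. Both tend to 7, which suggests the limit is 7; verify directly.
|a_n - 7| = |7n - 7(n+12)| / (n+12) = 84/(n+12) < 84/n for every n >= 1.
Given epsilon > 0, choose a positive integer N > 84/epsilon. Then for all n >= N, |a_n - 7| < 84/n <= 84/N < epsilon.
So by the definition of the limit, lim a_n exists and equals 7.

7


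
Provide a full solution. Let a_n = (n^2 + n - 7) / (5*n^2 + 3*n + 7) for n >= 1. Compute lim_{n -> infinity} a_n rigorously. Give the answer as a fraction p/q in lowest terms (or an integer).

Divide numerator and denominator by n^2, the highest power:
numerator / n^2 = 1 + 1/n - 7/n^2
denominator / n^2 = 5 + 3/n + 7/n^2
As n -> infinity, all terms of the form c/n^k (k >= 1) tend to 0.
So numerator / n^2 -> 1 and denominator / n^2 -> 5.
Therefore lim a_n = 1/5.

1/5


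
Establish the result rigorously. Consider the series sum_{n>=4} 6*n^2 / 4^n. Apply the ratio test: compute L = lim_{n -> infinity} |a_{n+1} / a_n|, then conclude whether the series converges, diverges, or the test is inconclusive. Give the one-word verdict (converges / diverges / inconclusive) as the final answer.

Let a_n denote the general term. Form the ratio a_{n+1}/a_n and simplify:
a_{n+1}/a_n = (n + 1)^2/(4*n^2)
Take the limit as n -> infinity: L = 1/4.
Since L = 1/4 < 1, the ratio test implies the series converges.

converges


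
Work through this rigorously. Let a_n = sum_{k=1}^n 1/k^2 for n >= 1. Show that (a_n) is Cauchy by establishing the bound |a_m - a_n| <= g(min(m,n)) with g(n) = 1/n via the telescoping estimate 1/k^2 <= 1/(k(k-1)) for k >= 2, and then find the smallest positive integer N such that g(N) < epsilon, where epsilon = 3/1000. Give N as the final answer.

For m > n >= 1: |a_m - a_n| = sum_{k=n+1}^m 1/k^2.
Use 1/k^2 <= 1/(k(k-1)) = 1/(k-1) - 1/k for k >= 2:
sum_{k=n+1}^m 1/k^2 <= sum_{k=n+1}^m (1/(k-1) - 1/k) = 1/n - 1/m <= 1/n.
By symmetry the same bound holds with n,m swapped, so |a_m - a_n| <= 1/min(m,n) = g(min(m,n)). Since g(n) -> 0, (a_n) is Cauchy.
Now solve g(N) < 3/1000: 1/N < 3/1000 <=> N > 1/(3/1000) = 1000/3.
The smallest integer strictly greater than 1000/3 is N = 334.
Check: g(334) = 1/334 < 3/1000; g(333) = 1/333 >= 3/1000. So N = 334.

334


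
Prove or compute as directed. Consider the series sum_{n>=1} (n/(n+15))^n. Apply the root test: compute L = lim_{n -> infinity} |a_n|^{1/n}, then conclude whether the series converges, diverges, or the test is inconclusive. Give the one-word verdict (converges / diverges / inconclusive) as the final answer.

Let a_n denote the general term. Form |a_n|^(1/n) and simplify:
|a_n|^(1/n) = n/(n + 15)
Take the limit as n -> infinity: L = 1.
Since L = 1, the root test is inconclusive. (In fact a_n = (n/(n+15))^n -> e^(-15) != 0, so the nth-term test shows divergence; but the root test itself gives no conclusion.)

inconclusive


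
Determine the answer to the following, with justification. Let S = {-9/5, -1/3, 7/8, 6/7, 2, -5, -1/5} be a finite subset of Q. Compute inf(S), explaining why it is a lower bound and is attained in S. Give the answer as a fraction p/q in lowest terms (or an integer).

S is finite, so inf(S) = min(S).
Sorted increasing:
-5, -9/5, -1/3, -1/5, 6/7, 7/8, 2
The extremum is -5.
For every x in S, x >= -5. And -5 is in S, so it is attained.
Therefore inf(S) = -5.

-5


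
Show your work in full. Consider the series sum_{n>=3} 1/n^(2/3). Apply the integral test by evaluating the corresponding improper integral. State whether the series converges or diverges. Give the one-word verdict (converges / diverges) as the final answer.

Let f(x) = x^(-2/3). Then f is positive, continuous, and decreasing on [3, infinity), so the integral test applies.
Compute the improper integral int_{3}^infinity f(x) dx:
  antiderivative F(x) = 3*x^(1/3).
  As x -> infinity, F(x) -> infinity (since p = 2/3 < 1).
  So the integral diverges. By the integral test, the series diverges.

diverges


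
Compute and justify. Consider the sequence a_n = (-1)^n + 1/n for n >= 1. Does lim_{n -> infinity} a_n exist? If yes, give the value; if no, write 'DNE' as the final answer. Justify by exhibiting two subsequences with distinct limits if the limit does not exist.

Examine the behaviour of a_n along subsequences.
a_{2k} = 1 + 1/(2k) -> 1. a_{2k+1} = -1 + 1/(2k+1) -> -1.
Since these two subsequential limits are 1 and -1, distinct, the full sequence cannot converge (a convergent sequence has all subsequences tending to the same limit). So lim a_n does not exist.

DNE


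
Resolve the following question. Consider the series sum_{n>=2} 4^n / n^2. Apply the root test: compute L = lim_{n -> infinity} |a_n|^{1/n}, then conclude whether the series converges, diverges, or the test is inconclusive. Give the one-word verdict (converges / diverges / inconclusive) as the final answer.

Let a_n denote the general term. Form |a_n|^(1/n) and simplify:
|a_n|^(1/n) = 4/n^(2/n)
Take the limit as n -> infinity: L = 4.
Since L = 4 > 1, the root test implies divergence.

diverges


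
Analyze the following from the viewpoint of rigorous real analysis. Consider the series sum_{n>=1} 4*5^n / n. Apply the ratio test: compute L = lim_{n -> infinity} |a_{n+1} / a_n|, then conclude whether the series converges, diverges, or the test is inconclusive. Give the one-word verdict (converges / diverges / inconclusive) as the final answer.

Let a_n denote the general term. Form the ratio a_{n+1}/a_n and simplify:
a_{n+1}/a_n = 5*n/(n + 1)
Take the limit as n -> infinity: L = 5.
Since L = 5 > 1 (or L = infinity), the ratio test implies the series diverges.

diverges


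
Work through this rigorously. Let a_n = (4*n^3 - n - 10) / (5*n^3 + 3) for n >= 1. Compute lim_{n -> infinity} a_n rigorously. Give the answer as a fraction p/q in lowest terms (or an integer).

Divide numerator and denominator by n^3, the highest power:
numerator / n^3 = 4 - 1/n^2 - 10/n^3
denominator / n^3 = 5 + 3/n^3
As n -> infinity, all terms of the form c/n^k (k >= 1) tend to 0.
So numerator / n^3 -> 4 and denominator / n^3 -> 5.
Therefore lim a_n = 4/5.

4/5


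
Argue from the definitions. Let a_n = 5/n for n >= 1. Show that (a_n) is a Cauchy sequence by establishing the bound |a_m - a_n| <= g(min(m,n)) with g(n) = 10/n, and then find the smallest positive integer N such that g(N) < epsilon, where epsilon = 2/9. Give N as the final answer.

For any m, n >= 1, by the triangle inequality:
|a_m - a_n| = |5/m - 5/n| <= 5*1/m + 5*1/n <= 10/min(m,n).
So g(n) = 10/n bounds the Cauchy difference. Since g(n) -> 0, (a_n) is Cauchy.
Now solve g(N) < 2/9: 10/N < 2/9 <=> N > 10 / (2/9) = 45.
The smallest integer strictly greater than 45 is N = 46.
Check: g(46) = 10/46 = 5/23 < 2/9; g(45) = 2/9 >= 2/9. So N = 46.

46


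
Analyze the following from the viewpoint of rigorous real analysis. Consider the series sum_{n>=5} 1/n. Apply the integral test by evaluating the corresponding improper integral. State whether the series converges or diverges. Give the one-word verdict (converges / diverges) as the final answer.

Let f(x) = 1/x. Then f is positive, continuous, and decreasing on [5, infinity), so the integral test applies.
Compute the improper integral int_{5}^infinity f(x) dx:
  antiderivative F(x) = log(x).
  As x -> infinity, log(x) -> infinity.
  So int = infinity - log(5) = infinity. By the integral test, the series diverges.

diverges


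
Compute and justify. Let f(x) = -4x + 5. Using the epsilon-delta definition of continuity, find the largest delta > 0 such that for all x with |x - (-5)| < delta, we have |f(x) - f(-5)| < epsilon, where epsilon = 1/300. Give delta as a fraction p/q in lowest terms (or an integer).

We compute f(-5) = -4*(-5) + 5 = 25.
|f(x) - f(-5)| = |-4x + 5 - (25)| = |-4(x - (-5))| = 4|x - (-5)|.
We need 4|x - (-5)| < 1/300, i.e. |x - (-5)| < 1/300 / 4 = 1/1200.
So any delta <= 1/1200 works. Conversely, if delta > 1/1200, then x = -5 + 1/1200 satisfies |x - (-5)| = 1/1200 < delta but |f(x) - f(-5)| = 4 * 1/1200 = 1/300, which is not < 1/300; so no larger delta works.
Hence the largest such delta is 1/1200.

1/1200


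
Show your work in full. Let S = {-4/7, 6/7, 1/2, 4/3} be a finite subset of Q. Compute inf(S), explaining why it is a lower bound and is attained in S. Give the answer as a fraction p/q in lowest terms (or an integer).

S is finite, so inf(S) = min(S).
Sorted increasing:
-4/7, 1/2, 6/7, 4/3
The extremum is -4/7.
For every x in S, x >= -4/7. And -4/7 is in S, so it is attained.
Therefore inf(S) = -4/7.

-4/7


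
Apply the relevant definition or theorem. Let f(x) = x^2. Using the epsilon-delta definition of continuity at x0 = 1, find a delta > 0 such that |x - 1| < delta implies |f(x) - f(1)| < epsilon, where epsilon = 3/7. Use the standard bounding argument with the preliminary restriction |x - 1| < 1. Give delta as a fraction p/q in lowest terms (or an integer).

Factor: |x^2 - (1)^2| = |x - 1| * |x + 1|.
Impose |x - 1| < 1 first. Then |x + 1| = |(x - 1) + 2*(1)| <= |x - 1| + 2*|1| < 1 + 2 = 3.
So |x^2 - (1)^2| < delta * 3.
We need delta * 3 <= 3/7, i.e. delta <= 3/7/3 = 1/7.
Since 1/7 < 1, this is tighter than 1; take delta = 1/7.
So delta = 1/7 works.

1/7


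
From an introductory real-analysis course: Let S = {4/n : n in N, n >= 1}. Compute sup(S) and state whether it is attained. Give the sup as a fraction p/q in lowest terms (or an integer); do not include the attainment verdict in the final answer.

Analysis:
- Values: 4, 2, 4/3, 1, ... strictly decreasing.
- The maximum is 4 (n=1); sup = 4 (attained).
- The set is bounded below by 0; 4/n -> 0 so 0 is the greatest lower bound.
- 0 is not in the set, so inf = 0 is not attained.
Conclusion: sup(S) = 4, attained in S.

4


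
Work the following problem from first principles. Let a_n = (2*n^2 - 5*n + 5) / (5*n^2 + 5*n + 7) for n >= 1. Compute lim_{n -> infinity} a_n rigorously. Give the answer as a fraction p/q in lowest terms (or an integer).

Divide numerator and denominator by n^2, the highest power:
numerator / n^2 = 2 - 5/n + 5/n^2
denominator / n^2 = 5 + 5/n + 7/n^2
As n -> infinity, all terms of the form c/n^k (k >= 1) tend to 0.
So numerator / n^2 -> 2 and denominator / n^2 -> 5.
Therefore lim a_n = 2/5.

2/5
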